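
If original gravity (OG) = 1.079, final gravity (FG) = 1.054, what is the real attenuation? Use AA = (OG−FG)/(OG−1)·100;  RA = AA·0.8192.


AA = (1.079 − 1.054)/(1.079 − 1)·100 = 31.6456
RA = 31.6456·0.8192

25.9241 %


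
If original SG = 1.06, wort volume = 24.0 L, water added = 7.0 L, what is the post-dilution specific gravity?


SG_new = 1 + (SG_old − 1)·V_old/(V_old + V_water)
pts = (1.06 − 1)·1000·24.0/(24.0 + 7.0) = 46.4516
SG_new = 1 + 46.4516/1000

1.0465


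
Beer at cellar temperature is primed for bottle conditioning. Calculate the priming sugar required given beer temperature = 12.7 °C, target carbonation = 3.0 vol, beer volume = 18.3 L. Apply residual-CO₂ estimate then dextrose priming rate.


residual = 14.695·(0.01821 + 0.09011·e^(−0.04·T));  sugar = (target − residual)·4.0·V
residual = 14.695·(0.01821 + 0.09011·e^(−0.04·12.7)) = 1.0643
sugar = (3.0 − 1.0643)·4.0·18.3

141.6900 g


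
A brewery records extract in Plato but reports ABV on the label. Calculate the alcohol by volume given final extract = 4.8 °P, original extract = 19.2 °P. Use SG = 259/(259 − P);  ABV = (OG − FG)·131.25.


OG = 259/(259 − 19.2) = 1.0801
FG = 259/(259 − 4.8) = 1.0189
ABV = (1.0801 − 1.0189)·131.25

8.0304 % ABV


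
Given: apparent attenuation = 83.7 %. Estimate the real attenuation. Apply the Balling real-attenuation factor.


RA = AA · 0.8192
RA = 83.7 · 0.8192

68.5670 %


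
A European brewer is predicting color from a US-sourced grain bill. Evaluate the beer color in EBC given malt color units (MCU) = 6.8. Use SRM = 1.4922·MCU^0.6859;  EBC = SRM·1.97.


SRM = 1.4922·6.8^0.6859 = 5.5571
EBC = 5.5571·1.97

10.9474 EBC


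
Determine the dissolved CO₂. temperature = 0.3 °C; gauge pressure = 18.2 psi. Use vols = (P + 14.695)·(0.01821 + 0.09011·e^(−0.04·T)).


vols = (18.2 + 14.695)·(0.01821 + 0.09011·e^(−0.04·0.3))

3.5278 volumes


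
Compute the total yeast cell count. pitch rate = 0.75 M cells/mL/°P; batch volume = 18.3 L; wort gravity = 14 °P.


cells (billions) = rate · V_L · °P
cells = 0.75 · 18.3 · 14

192.1500 billion cells


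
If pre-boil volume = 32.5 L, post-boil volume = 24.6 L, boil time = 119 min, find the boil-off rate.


rate = (V_pre − V_post) / (t_min/60)
rate = (32.5 − 24.6) / (119/60)

3.9832 L/hr


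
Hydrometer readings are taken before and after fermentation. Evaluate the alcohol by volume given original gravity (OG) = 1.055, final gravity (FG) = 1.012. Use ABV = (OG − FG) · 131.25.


ABV = (1.055 − 1.012) · 131.25

5.6437 % ABV


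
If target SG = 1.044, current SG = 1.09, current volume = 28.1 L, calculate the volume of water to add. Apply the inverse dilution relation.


V_water = V·((SG_curr − 1)/(SG_target − 1) − 1)
V_water = 28.1·((1.09 − 1)/(1.044 − 1) − 1)

29.3773 L


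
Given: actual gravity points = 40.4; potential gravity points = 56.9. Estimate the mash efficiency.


efficiency = actual / potential × 100
efficiency = 40.4 / 56.9 × 100

71.0018 %


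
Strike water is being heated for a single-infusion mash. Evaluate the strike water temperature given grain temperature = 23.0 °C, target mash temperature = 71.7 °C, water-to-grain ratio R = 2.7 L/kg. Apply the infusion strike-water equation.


T_strike = (0.41/R)·(T_mash − T_grain) + T_mash
T_strike = (0.41/2.7)·(71.7 − 23.0) + 71.7

79.0952 °C


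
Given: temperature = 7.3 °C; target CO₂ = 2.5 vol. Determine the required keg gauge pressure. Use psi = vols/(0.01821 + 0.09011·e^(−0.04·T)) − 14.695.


psi = 2.5/(0.01821 + 0.09011·e^(−0.04·7.3)) − 14.695

14.5443 psi


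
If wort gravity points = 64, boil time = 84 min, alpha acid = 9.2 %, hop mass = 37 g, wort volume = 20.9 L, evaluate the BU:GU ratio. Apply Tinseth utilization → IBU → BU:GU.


U = 1.65·0.000125^(GP/1000)·(1−e^(−0.04t))/4.15;  IBU = (α/100)·m·U·1000/V;  BU:GU = IBU/GP
U = 1.65·0.000125^(64/1000)·(1−e^(−0.04·84))/4.15 = 0.2159
IBU = (9.2/100)·37·0.2159·1000/20.9 = 35.1664
BU:GU = 35.1664/64

0.5495


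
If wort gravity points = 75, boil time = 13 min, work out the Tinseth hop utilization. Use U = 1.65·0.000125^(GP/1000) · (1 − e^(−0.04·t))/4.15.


bigness = 1.65·0.000125^(75/1000) = 0.8409
boil_factor = (1 − e^(−0.04·13))/4.15 = 0.0977
U = 0.8409 · 0.0977

0.0822


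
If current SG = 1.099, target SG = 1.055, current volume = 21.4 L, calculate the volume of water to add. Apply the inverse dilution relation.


V_water = V·((SG_curr − 1)/(SG_target − 1) − 1)
V_water = 21.4·((1.099 − 1)/(1.055 − 1) − 1)

17.1200 L


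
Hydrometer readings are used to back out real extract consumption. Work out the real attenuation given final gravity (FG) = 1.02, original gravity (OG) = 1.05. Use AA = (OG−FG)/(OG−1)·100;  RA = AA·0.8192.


AA = (1.05 − 1.02)/(1.05 − 1)·100 = 60.0000
RA = 60.0000·0.8192

49.1520 %


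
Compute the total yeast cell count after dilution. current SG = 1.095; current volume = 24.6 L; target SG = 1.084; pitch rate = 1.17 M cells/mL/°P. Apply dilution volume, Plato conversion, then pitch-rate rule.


V_w = V·((SG_c−1)/(SG_t−1)−1);  °P = 259 − 259/SG_t;  cells = rate·(V+V_w)·°P
V_w = 24.6·((1.095−1)/(1.084−1)−1) = 3.2214
V_final = 24.6 + 3.2214 = 27.8214
°P = 259 − 259/1.084 = 20.0701
cells = 1.17·27.8214·20.0701

653.3036 billion cells


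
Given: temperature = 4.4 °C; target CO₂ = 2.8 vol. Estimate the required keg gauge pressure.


psi = vols/(0.01821 + 0.09011·e^(−0.04·T)) − 14.695
psi = 2.8/(0.01821 + 0.09011·e^(−0.04·4.4)) − 14.695

15.1628 psi


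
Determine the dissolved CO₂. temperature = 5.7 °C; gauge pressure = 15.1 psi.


vols = (P + 14.695)·(0.01821 + 0.09011·e^(−0.04·T))
vols = (15.1 + 14.695)·(0.01821 + 0.09011·e^(−0.04·5.7))

2.6800 volumes


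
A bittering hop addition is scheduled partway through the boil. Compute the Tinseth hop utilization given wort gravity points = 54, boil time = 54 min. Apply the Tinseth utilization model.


U = 1.65·0.000125^(GP/1000) · (1 − e^(−0.04·t))/4.15
bigness = 1.65·0.000125^(54/1000) = 1.0156
boil_factor = (1 − e^(−0.04·54))/4.15 = 0.2132
U = 1.0156 · 0.2132

0.2165


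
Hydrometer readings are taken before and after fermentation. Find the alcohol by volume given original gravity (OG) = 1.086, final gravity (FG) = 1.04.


ABV = (OG − FG) · 131.25
ABV = (1.086 − 1.04) · 131.25

6.0375 % ABV


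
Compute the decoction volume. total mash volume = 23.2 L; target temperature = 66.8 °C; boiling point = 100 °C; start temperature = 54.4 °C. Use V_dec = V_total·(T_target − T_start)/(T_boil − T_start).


V_dec = 23.2·(66.8 − 54.4)/(100 − 54.4)

6.3088 L


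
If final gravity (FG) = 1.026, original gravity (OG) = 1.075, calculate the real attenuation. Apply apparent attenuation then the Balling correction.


AA = (OG−FG)/(OG−1)·100;  RA = AA·0.8192
AA = (1.075 − 1.026)/(1.075 − 1)·100 = 65.3333
RA = 65.3333·0.8192

53.5211 %


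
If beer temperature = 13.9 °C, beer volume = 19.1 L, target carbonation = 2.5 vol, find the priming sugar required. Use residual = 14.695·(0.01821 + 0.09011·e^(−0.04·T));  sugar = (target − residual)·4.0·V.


residual = 14.695·(0.01821 + 0.09011·e^(−0.04·13.9)) = 1.0270
sugar = (2.5 − 1.0270)·4.0·19.1

112.5369 g


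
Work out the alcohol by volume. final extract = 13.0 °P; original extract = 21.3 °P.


SG = 259/(259 − P);  ABV = (OG − FG)·131.25
OG = 259/(259 − 21.3) = 1.0896
FG = 259/(259 − 13.0) = 1.0528
ABV = (1.0896 − 1.0528)·131.25

4.8252 % ABV


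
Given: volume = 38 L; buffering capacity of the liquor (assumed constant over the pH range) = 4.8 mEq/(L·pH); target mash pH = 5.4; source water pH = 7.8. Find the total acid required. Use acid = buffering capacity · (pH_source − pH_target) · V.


acid = 4.8 · (7.8 − 5.4) · 38

437.7600 mEq


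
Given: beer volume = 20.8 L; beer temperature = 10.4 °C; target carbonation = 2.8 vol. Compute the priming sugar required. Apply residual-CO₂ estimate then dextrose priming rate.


residual = 14.695·(0.01821 + 0.09011·e^(−0.04·T));  sugar = (target − residual)·4.0·V
residual = 14.695·(0.01821 + 0.09011·e^(−0.04·10.4)) = 1.1411
sugar = (2.8 − 1.1411)·4.0·20.8

138.0186 g


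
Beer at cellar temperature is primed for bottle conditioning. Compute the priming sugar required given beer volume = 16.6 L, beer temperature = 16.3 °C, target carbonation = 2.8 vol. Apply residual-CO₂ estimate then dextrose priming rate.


residual = 14.695·(0.01821 + 0.09011·e^(−0.04·T));  sugar = (target − residual)·4.0·V
residual = 14.695·(0.01821 + 0.09011·e^(−0.04·16.3)) = 0.9575
sugar = (2.8 − 0.9575)·4.0·16.6

122.3426 g


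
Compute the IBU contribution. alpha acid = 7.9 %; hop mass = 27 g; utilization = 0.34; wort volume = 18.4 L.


IBU = (α/100)·mass·U·1000 / V
IBU = (7.9/100)·27·0.34·1000 / 18.4

39.4141 IBU


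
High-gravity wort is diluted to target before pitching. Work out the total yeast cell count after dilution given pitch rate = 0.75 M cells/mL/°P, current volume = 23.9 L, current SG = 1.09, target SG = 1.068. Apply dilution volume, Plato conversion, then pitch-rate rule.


V_w = V·((SG_c−1)/(SG_t−1)−1);  °P = 259 − 259/SG_t;  cells = rate·(V+V_w)·°P
V_w = 23.9·((1.09−1)/(1.068−1)−1) = 7.7324
V_final = 23.9 + 7.7324 = 31.6324
°P = 259 − 259/1.068 = 16.4906
cells = 0.75·31.6324·16.4906

391.2282 billion cells


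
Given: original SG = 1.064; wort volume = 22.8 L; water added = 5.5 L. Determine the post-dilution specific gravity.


SG_new = 1 + (SG_old − 1)·V_old/(V_old + V_water)
pts = (1.064 − 1)·1000·22.8/(22.8 + 5.5) = 51.5618
SG_new = 1 + 51.5618/1000

1.0516


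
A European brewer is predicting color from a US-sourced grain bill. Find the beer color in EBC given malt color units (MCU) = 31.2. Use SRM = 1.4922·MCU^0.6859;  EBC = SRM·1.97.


SRM = 1.4922·31.2^0.6859 = 15.8004
EBC = 15.8004·1.97

31.1268 EBC


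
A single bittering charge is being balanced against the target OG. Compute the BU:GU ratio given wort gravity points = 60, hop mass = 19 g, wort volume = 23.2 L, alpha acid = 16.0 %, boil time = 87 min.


U = 1.65·0.000125^(GP/1000)·(1−e^(−0.04t))/4.15;  IBU = (α/100)·m·U·1000/V;  BU:GU = IBU/GP
U = 1.65·0.000125^(60/1000)·(1−e^(−0.04·87))/4.15 = 0.2247
IBU = (16.0/100)·19·0.2247·1000/23.2 = 29.4473
BU:GU = 29.4473/60

0.4908


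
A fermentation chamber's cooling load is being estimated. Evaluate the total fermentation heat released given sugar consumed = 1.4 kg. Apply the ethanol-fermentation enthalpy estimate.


Q = m_sugar · 590 kJ/kg
Q = 1.4 · 590

826.0000 kJ


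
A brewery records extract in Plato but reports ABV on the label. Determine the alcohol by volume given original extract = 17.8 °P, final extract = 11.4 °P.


SG = 259/(259 − P);  ABV = (OG − FG)·131.25
OG = 259/(259 − 17.8) = 1.0738
FG = 259/(259 − 11.4) = 1.0460
ABV = (1.0738 − 1.0460)·131.25

3.6429 % ABV


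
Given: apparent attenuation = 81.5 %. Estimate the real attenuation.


RA = AA · 0.8192
RA = 81.5 · 0.8192

66.7648 %


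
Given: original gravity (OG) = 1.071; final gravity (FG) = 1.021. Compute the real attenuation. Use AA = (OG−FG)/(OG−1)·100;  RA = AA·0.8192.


AA = (1.071 − 1.021)/(1.071 − 1)·100 = 70.4225
RA = 70.4225·0.8192

57.6901 %


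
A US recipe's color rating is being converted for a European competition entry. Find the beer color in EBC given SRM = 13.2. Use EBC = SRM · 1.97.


EBC = 13.2 · 1.97

26.0040 EBC


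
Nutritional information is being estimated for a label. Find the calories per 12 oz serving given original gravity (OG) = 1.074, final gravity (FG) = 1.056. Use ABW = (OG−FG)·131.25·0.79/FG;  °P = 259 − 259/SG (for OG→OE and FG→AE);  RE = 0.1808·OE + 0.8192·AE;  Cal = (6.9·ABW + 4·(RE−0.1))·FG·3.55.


ABW = (1.074 − 1.056)·131.25·0.79/1.056 = 1.7674
OE = 259 − 259/1.074 = 17.8454 °P
AE = 259 − 259/1.056 = 13.7348 °P
RE = 0.1808·17.8454 + 0.8192·13.7348 = 14.4780 °P
Cal = (6.9·1.7674 + 4·(14.4780−0.1))·1.056·3.55

261.3185 kcal


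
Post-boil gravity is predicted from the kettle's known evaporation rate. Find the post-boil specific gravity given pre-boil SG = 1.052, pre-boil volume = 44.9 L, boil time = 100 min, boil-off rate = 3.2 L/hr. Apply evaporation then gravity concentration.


V_post = V_pre − rate·(t/60);  SG_post = 1 + (SG_pre−1)·V_pre/V_post
V_post = 44.9 − 3.2·(100/60) = 39.5667
SG_post = 1 + (1.052 − 1)·44.9/39.5667

1.0590


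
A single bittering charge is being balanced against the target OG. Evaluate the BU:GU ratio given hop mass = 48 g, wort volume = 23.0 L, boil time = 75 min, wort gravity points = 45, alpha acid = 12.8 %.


U = 1.65·0.000125^(GP/1000)·(1−e^(−0.04t))/4.15;  IBU = (α/100)·m·U·1000/V;  BU:GU = IBU/GP
U = 1.65·0.000125^(45/1000)·(1−e^(−0.04·75))/4.15 = 0.2521
IBU = (12.8/100)·48·0.2521·1000/23.0 = 67.3505
BU:GU = 67.3505/45

1.4967


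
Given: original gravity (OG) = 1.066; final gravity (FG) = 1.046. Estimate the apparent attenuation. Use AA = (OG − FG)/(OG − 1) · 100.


AA = (1.066 − 1.046)/(1.066 − 1) · 100

30.3030 %


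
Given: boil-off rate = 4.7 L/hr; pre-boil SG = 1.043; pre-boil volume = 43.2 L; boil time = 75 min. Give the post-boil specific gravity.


V_post = V_pre − rate·(t/60);  SG_post = 1 + (SG_pre−1)·V_pre/V_post
V_post = 43.2 − 4.7·(75/60) = 37.3250
SG_post = 1 + (1.043 − 1)·43.2/37.3250

1.0498


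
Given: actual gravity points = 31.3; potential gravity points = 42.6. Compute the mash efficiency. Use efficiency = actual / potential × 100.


efficiency = 31.3 / 42.6 × 100

73.4742 %


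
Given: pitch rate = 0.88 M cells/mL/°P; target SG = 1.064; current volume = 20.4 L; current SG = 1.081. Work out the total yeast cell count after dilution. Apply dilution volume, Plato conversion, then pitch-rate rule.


V_w = V·((SG_c−1)/(SG_t−1)−1);  °P = 259 − 259/SG_t;  cells = rate·(V+V_w)·°P
V_w = 20.4·((1.081−1)/(1.064−1)−1) = 5.4187
V_final = 20.4 + 5.4187 = 25.8187
°P = 259 − 259/1.064 = 15.5789
cells = 0.88·25.8187·15.5789

353.9615 billion cells


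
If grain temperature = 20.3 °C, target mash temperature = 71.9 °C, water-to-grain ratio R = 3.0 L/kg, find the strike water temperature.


T_strike = (0.41/R)·(T_mash − T_grain) + T_mash
T_strike = (0.41/3.0)·(71.9 − 20.3) + 71.9

78.9520 °C


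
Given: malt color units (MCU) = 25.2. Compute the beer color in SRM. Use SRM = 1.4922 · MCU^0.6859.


SRM = 1.4922 · 25.2^0.6859

13.6473 SRM


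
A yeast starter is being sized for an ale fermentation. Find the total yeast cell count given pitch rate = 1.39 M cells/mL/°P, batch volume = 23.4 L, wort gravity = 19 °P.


cells (billions) = rate · V_L · °P
cells = 1.39 · 23.4 · 19

617.9940 billion cells


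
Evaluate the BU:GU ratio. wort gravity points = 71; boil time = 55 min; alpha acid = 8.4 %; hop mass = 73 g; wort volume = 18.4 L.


U = 1.65·0.000125^(GP/1000)·(1−e^(−0.04t))/4.15;  IBU = (α/100)·m·U·1000/V;  BU:GU = IBU/GP
U = 1.65·0.000125^(71/1000)·(1−e^(−0.04·55))/4.15 = 0.1868
IBU = (8.4/100)·73·0.1868·1000/18.4 = 62.2442
BU:GU = 62.2442/71

0.8767


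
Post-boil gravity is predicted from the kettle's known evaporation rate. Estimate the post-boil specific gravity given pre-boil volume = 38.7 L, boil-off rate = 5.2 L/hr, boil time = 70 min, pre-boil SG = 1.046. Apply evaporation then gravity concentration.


V_post = V_pre − rate·(t/60);  SG_post = 1 + (SG_pre−1)·V_pre/V_post
V_post = 38.7 − 5.2·(70/60) = 32.6333
SG_post = 1 + (1.046 − 1)·38.7/32.6333

1.0546


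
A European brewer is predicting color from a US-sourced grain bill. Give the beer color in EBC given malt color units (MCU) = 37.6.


SRM = 1.4922·MCU^0.6859;  EBC = SRM·1.97
SRM = 1.4922·37.6^0.6859 = 17.9576
EBC = 17.9576·1.97

35.3765 EBC


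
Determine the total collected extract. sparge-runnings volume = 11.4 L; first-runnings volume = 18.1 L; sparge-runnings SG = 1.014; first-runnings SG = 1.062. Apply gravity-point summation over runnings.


total = Σ (SG_i − 1)·1000·V_i
first = (1.062 − 1)·1000·18.1 = 1122.2000
sparge = (1.014 − 1)·1000·11.4 = 159.6000
total = 1122.2000 + 159.6000

1281.8000 gravity·L


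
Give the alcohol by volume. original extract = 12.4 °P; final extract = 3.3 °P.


SG = 259/(259 − P);  ABV = (OG − FG)·131.25
OG = 259/(259 − 12.4) = 1.0503
FG = 259/(259 − 3.3) = 1.0129
ABV = (1.0503 − 1.0129)·131.25

4.9059 % ABV


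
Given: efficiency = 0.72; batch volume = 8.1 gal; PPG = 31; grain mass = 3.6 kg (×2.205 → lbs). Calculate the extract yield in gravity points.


points = lbs × PPG × eff / vol
lbs = 3.6 × 2.205 = 7.9380
points = 7.9380 × 31 × 0.72 / 8.1

21.8736 points


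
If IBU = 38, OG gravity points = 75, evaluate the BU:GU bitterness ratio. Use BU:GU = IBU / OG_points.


BU:GU = 38 / 75

0.5067


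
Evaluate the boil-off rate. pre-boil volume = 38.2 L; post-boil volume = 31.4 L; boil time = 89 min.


rate = (V_pre − V_post) / (t_min/60)
rate = (38.2 − 31.4) / (89/60)

4.5843 L/hr


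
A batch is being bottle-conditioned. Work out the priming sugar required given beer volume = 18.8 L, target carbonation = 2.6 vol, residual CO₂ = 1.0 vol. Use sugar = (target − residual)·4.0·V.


sugar = (2.6 − 1.0)·4.0·18.8

120.3200 g


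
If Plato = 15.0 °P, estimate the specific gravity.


SG = 259/(259 − P)
SG = 259/(259 − 15.0)

1.0615


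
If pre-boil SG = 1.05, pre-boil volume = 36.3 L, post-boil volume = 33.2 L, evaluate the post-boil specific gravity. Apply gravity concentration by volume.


SG_post = 1 + (SG_pre − 1)·V_pre/V_post
pts_pre = (1.05 − 1)·1000 = 50.0000
pts_post = 50.0000·36.3/33.2 = 54.6687
SG_post = 1 + 54.6687/1000

1.0547


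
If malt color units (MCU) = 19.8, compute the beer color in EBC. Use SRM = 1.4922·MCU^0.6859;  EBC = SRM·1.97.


SRM = 1.4922·19.8^0.6859 = 11.5667
EBC = 11.5667·1.97

22.7864 EBC


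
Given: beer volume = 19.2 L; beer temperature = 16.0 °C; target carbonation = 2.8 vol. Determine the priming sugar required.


residual = 14.695·(0.01821 + 0.09011·e^(−0.04·T));  sugar = (target − residual)·4.0·V
residual = 14.695·(0.01821 + 0.09011·e^(−0.04·16.0)) = 0.9658
sugar = (2.8 − 0.9658)·4.0·19.2

140.8651 g


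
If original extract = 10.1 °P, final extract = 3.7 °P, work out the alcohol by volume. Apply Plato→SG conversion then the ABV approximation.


SG = 259/(259 − P);  ABV = (OG − FG)·131.25
OG = 259/(259 − 10.1) = 1.0406
FG = 259/(259 − 3.7) = 1.0145
ABV = (1.0406 − 1.0145)·131.25

3.4238 % ABV


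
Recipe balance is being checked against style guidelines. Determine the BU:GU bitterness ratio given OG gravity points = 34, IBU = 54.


BU:GU = IBU / OG_points
BU:GU = 54 / 34

1.5882


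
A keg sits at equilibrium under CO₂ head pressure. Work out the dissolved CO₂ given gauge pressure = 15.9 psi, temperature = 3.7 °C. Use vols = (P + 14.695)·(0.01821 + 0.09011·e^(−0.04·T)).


vols = (15.9 + 14.695)·(0.01821 + 0.09011·e^(−0.04·3.7))

2.9348 volumes


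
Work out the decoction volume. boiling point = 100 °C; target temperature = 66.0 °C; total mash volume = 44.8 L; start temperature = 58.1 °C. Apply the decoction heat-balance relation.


V_dec = V_total·(T_target − T_start)/(T_boil − T_start)
V_dec = 44.8·(66.0 − 58.1)/(100 − 58.1)

8.4468 L


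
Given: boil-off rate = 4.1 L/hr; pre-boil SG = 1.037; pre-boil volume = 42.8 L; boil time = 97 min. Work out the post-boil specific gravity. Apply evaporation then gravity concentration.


V_post = V_pre − rate·(t/60);  SG_post = 1 + (SG_pre−1)·V_pre/V_post
V_post = 42.8 − 4.1·(97/60) = 36.1717
SG_post = 1 + (1.037 − 1)·42.8/36.1717

1.0438


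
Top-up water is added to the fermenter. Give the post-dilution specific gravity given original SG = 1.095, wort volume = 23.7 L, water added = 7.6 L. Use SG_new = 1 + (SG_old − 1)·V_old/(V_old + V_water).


pts = (1.095 − 1)·1000·23.7/(23.7 + 7.6) = 71.9329
SG_new = 1 + 71.9329/1000

1.0719


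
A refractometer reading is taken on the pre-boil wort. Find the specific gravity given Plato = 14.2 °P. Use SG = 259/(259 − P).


SG = 259/(259 − 14.2)

1.0580


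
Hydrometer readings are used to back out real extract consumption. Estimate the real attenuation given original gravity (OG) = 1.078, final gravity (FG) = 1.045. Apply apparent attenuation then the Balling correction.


AA = (OG−FG)/(OG−1)·100;  RA = AA·0.8192
AA = (1.078 − 1.045)/(1.078 − 1)·100 = 42.3077
RA = 42.3077·0.8192

34.6585 %


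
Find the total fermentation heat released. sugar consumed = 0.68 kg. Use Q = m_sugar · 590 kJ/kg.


Q = 0.68 · 590

401.2000 kJ


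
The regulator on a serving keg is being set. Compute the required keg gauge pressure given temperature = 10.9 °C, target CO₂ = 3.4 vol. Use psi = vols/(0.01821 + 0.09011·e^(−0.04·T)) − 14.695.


psi = 3.4/(0.01821 + 0.09011·e^(−0.04·10.9)) − 14.695

29.7630 psi


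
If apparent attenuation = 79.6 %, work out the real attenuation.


RA = AA · 0.8192
RA = 79.6 · 0.8192

65.2083 %


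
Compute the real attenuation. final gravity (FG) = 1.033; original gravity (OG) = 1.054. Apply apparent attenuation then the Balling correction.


AA = (OG−FG)/(OG−1)·100;  RA = AA·0.8192
AA = (1.054 − 1.033)/(1.054 − 1)·100 = 38.8889
RA = 38.8889·0.8192

31.8578 %


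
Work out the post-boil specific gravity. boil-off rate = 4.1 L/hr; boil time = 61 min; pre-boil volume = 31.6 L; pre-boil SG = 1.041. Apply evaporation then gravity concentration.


V_post = V_pre − rate·(t/60);  SG_post = 1 + (SG_pre−1)·V_pre/V_post
V_post = 31.6 − 4.1·(61/60) = 27.4317
SG_post = 1 + (1.041 − 1)·31.6/27.4317

1.0472


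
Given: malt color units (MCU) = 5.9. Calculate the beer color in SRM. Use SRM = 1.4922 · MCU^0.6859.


SRM = 1.4922 · 5.9^0.6859

5.0414 SRM


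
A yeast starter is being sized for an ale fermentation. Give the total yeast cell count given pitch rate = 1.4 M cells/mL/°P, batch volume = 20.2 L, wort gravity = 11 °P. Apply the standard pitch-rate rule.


cells (billions) = rate · V_L · °P
cells = 1.4 · 20.2 · 11

311.0800 billion cells


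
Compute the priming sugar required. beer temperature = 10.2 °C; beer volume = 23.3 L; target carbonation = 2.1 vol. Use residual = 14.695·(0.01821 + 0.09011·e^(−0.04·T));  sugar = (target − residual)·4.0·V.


residual = 14.695·(0.01821 + 0.09011·e^(−0.04·10.2)) = 1.1481
sugar = (2.1 − 1.1481)·4.0·23.3

88.7135 g


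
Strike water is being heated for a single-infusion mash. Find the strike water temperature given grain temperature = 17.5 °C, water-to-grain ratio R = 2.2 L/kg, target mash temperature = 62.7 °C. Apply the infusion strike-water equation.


T_strike = (0.41/R)·(T_mash − T_grain) + T_mash
T_strike = (0.41/2.2)·(62.7 − 17.5) + 62.7

71.1236 °C


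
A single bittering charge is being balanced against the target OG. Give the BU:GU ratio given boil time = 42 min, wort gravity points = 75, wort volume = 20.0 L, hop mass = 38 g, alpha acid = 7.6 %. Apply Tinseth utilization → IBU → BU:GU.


U = 1.65·0.000125^(GP/1000)·(1−e^(−0.04t))/4.15;  IBU = (α/100)·m·U·1000/V;  BU:GU = IBU/GP
U = 1.65·0.000125^(75/1000)·(1−e^(−0.04·42))/4.15 = 0.1649
IBU = (7.6/100)·38·0.1649·1000/20.0 = 23.8065
BU:GU = 23.8065/75

0.3174


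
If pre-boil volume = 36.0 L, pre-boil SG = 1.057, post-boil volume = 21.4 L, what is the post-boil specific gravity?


SG_post = 1 + (SG_pre − 1)·V_pre/V_post
pts_pre = (1.057 − 1)·1000 = 57.0000
pts_post = 57.0000·36.0/21.4 = 95.8879
SG_post = 1 + 95.8879/1000

1.0959


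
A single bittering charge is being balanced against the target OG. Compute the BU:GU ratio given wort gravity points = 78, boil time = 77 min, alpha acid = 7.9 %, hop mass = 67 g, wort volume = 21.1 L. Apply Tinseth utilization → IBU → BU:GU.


U = 1.65·0.000125^(GP/1000)·(1−e^(−0.04t))/4.15;  IBU = (α/100)·m·U·1000/V;  BU:GU = IBU/GP
U = 1.65·0.000125^(78/1000)·(1−e^(−0.04·77))/4.15 = 0.1882
IBU = (7.9/100)·67·0.1882·1000/21.1 = 47.2043
BU:GU = 47.2043/78

0.6052


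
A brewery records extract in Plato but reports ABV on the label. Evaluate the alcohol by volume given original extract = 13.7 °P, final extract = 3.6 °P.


SG = 259/(259 − P);  ABV = (OG − FG)·131.25
OG = 259/(259 − 13.7) = 1.0558
FG = 259/(259 − 3.6) = 1.0141
ABV = (1.0558 − 1.0141)·131.25

5.4803 % ABV


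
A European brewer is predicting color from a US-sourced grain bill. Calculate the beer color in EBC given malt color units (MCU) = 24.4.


SRM = 1.4922·MCU^0.6859;  EBC = SRM·1.97
SRM = 1.4922·24.4^0.6859 = 13.3487
EBC = 13.3487·1.97

26.2969 EBC


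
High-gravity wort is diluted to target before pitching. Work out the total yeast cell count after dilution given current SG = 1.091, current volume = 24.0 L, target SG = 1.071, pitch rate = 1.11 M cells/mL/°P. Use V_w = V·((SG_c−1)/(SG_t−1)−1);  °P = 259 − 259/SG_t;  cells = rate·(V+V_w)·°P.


V_w = 24.0·((1.091−1)/(1.071−1)−1) = 6.7606
V_final = 24.0 + 6.7606 = 30.7606
°P = 259 − 259/1.071 = 17.1699
cells = 1.11·30.7606·17.1699

586.2541 billion cells


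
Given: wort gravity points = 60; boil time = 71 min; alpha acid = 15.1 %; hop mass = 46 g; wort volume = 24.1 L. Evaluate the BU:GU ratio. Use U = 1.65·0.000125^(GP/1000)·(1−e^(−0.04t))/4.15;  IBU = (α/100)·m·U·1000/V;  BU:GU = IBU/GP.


U = 1.65·0.000125^(60/1000)·(1−e^(−0.04·71))/4.15 = 0.2183
IBU = (15.1/100)·46·0.2183·1000/24.1 = 62.9249
BU:GU = 62.9249/60

1.0487


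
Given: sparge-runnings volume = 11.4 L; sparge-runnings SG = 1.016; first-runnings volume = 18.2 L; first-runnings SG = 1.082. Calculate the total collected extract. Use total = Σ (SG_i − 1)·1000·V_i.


first = (1.082 − 1)·1000·18.2 = 1492.4000
sparge = (1.016 − 1)·1000·11.4 = 182.4000
total = 1492.4000 + 182.4000

1674.8000 gravity·L


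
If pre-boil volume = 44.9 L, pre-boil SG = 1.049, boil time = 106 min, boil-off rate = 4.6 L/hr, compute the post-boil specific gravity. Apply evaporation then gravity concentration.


V_post = V_pre − rate·(t/60);  SG_post = 1 + (SG_pre−1)·V_pre/V_post
V_post = 44.9 − 4.6·(106/60) = 36.7733
SG_post = 1 + (1.049 − 1)·44.9/36.7733

1.0598


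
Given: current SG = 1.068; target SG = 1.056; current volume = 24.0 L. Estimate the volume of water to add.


V_water = V·((SG_curr − 1)/(SG_target − 1) − 1)
V_water = 24.0·((1.068 − 1)/(1.056 − 1) − 1)

5.1429 L


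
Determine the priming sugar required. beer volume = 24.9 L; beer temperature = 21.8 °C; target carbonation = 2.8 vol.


residual = 14.695·(0.01821 + 0.09011·e^(−0.04·T));  sugar = (target − residual)·4.0·V
residual = 14.695·(0.01821 + 0.09011·e^(−0.04·21.8)) = 0.8212
sugar = (2.8 − 0.8212)·4.0·24.9

197.0836 g


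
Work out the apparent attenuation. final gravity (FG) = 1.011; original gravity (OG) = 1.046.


AA = (OG − FG)/(OG − 1) · 100
AA = (1.046 − 1.011)/(1.046 − 1) · 100

76.0870 %


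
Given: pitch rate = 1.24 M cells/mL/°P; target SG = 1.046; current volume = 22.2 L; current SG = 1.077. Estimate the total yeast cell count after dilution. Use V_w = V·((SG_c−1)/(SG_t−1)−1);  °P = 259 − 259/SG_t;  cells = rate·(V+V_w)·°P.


V_w = 22.2·((1.077−1)/(1.046−1)−1) = 14.9609
V_final = 22.2 + 14.9609 = 37.1609
°P = 259 − 259/1.046 = 11.3901
cells = 1.24·37.1609·11.3901

524.8479 billion cells


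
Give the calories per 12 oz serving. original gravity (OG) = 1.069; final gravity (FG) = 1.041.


ABW = (OG−FG)·131.25·0.79/FG;  °P = 259 − 259/SG (for OG→OE and FG→AE);  RE = 0.1808·OE + 0.8192·AE;  Cal = (6.9·ABW + 4·(RE−0.1))·FG·3.55
ABW = (1.069 − 1.041)·131.25·0.79/1.041 = 2.7889
OE = 259 − 259/1.069 = 16.7175 °P
AE = 259 − 259/1.041 = 10.2008 °P
RE = 0.1808·16.7175 + 0.8192·10.2008 = 11.3790 °P
Cal = (6.9·2.7889 + 4·(11.3790−0.1))·1.041·3.55

237.8434 kcal


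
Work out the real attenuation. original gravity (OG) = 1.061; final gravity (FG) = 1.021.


AA = (OG−FG)/(OG−1)·100;  RA = AA·0.8192
AA = (1.061 − 1.021)/(1.061 − 1)·100 = 65.5738
RA = 65.5738·0.8192

53.7180 %


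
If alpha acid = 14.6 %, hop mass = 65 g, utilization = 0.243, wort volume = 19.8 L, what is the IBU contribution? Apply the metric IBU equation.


IBU = (α/100)·mass·U·1000 / V
IBU = (14.6/100)·65·0.243·1000 / 19.8

116.4682 IBU


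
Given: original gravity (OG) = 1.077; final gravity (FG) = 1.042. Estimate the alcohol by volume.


ABV = (OG − FG) · 131.25
ABV = (1.077 − 1.042) · 131.25

4.5937 % ABV


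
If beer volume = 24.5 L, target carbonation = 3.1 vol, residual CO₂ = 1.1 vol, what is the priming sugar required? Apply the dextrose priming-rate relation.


sugar = (target − residual)·4.0·V
sugar = (3.1 − 1.1)·4.0·24.5

196.0000 g


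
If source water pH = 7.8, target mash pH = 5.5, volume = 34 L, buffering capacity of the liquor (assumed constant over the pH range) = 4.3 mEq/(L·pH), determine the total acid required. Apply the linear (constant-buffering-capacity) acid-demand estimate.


acid = buffering capacity · (pH_source − pH_target) · V
acid = 4.3 · (7.8 − 5.5) · 34

336.2600 mEq


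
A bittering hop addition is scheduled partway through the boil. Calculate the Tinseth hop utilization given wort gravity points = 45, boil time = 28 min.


U = 1.65·0.000125^(GP/1000) · (1 − e^(−0.04·t))/4.15
bigness = 1.65·0.000125^(45/1000) = 1.1011
boil_factor = (1 − e^(−0.04·28))/4.15 = 0.1623
U = 1.1011 · 0.1623

0.1788


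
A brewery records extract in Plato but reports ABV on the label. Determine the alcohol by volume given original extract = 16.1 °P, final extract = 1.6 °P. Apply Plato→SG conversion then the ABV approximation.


SG = 259/(259 − P);  ABV = (OG − FG)·131.25
OG = 259/(259 − 16.1) = 1.0663
FG = 259/(259 − 1.6) = 1.0062
ABV = (1.0663 − 1.0062)·131.25

7.8837 % ABV


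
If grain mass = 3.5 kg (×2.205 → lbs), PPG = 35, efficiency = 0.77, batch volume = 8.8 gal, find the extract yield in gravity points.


points = lbs × PPG × eff / vol
lbs = 3.5 × 2.205 = 7.7175
points = 7.7175 × 35 × 0.77 / 8.8

23.6348 points


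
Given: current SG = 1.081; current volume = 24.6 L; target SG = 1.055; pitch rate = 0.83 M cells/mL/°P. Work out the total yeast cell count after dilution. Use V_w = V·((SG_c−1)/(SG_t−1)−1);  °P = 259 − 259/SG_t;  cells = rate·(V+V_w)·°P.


V_w = 24.6·((1.081−1)/(1.055−1)−1) = 11.6291
V_final = 24.6 + 11.6291 = 36.2291
°P = 259 − 259/1.055 = 13.5024
cells = 0.83·36.2291·13.5024

406.0182 billion cells


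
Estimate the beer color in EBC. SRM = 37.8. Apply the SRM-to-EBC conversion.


EBC = SRM · 1.97
EBC = 37.8 · 1.97

74.4660 EBC


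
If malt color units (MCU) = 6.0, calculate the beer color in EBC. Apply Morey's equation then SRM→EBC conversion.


SRM = 1.4922·MCU^0.6859;  EBC = SRM·1.97
SRM = 1.4922·6.0^0.6859 = 5.0999
EBC = 5.0999·1.97

10.0468 EBC


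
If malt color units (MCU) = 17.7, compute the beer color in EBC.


SRM = 1.4922·MCU^0.6859;  EBC = SRM·1.97
SRM = 1.4922·17.7^0.6859 = 10.7106
EBC = 10.7106·1.97

21.0998 EBC


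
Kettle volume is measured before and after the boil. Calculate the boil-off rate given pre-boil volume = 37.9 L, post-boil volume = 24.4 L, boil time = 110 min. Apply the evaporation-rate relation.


rate = (V_pre − V_post) / (t_min/60)
rate = (37.9 − 24.4) / (110/60)

7.3636 L/hr


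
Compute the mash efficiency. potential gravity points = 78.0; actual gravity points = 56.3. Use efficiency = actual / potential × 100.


efficiency = 56.3 / 78.0 × 100

72.1795 %


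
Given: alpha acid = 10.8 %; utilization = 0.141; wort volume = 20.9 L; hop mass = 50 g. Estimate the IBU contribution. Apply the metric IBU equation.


IBU = (α/100)·mass·U·1000 / V
IBU = (10.8/100)·50·0.141·1000 / 20.9

36.4306 IBU


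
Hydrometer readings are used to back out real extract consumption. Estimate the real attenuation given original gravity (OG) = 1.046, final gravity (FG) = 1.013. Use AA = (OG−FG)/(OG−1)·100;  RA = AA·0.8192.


AA = (1.046 − 1.013)/(1.046 − 1)·100 = 71.7391
RA = 71.7391·0.8192

58.7687 %


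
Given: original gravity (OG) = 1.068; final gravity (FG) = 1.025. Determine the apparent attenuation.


AA = (OG − FG)/(OG − 1) · 100
AA = (1.068 − 1.025)/(1.068 − 1) · 100

63.2353 %


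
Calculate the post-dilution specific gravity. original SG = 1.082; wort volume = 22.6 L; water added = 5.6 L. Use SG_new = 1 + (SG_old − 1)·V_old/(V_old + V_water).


pts = (1.082 − 1)·1000·22.6/(22.6 + 5.6) = 65.7163
SG_new = 1 + 65.7163/1000

1.0657


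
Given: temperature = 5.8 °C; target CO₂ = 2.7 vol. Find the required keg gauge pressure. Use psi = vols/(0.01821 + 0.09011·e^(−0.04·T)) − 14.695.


psi = 2.7/(0.01821 + 0.09011·e^(−0.04·5.8)) − 14.695

15.4180 psi


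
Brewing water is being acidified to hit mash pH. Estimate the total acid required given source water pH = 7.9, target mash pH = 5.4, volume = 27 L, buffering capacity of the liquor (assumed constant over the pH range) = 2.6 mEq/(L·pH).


acid = buffering capacity · (pH_source − pH_target) · V
acid = 2.6 · (7.9 − 5.4) · 27

175.5000 mEq


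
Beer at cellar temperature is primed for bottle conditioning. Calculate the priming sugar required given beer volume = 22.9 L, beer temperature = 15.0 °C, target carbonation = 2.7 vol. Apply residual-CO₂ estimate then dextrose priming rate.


residual = 14.695·(0.01821 + 0.09011·e^(−0.04·T));  sugar = (target − residual)·4.0·V
residual = 14.695·(0.01821 + 0.09011·e^(−0.04·15.0)) = 0.9943
sugar = (2.7 − 0.9943)·4.0·22.9

156.2408 g


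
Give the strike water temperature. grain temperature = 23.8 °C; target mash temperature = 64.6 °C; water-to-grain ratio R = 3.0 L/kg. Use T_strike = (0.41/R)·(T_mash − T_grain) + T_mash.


T_strike = (0.41/3.0)·(64.6 − 23.8) + 64.6

70.1760 °C


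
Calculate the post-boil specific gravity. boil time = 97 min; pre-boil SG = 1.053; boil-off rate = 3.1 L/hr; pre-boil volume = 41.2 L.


V_post = V_pre − rate·(t/60);  SG_post = 1 + (SG_pre−1)·V_pre/V_post
V_post = 41.2 − 3.1·(97/60) = 36.1883
SG_post = 1 + (1.053 − 1)·41.2/36.1883

1.0603


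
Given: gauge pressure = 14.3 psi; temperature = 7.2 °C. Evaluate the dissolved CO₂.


vols = (P + 14.695)·(0.01821 + 0.09011·e^(−0.04·T))
vols = (14.3 + 14.695)·(0.01821 + 0.09011·e^(−0.04·7.2))

2.4869 volumes


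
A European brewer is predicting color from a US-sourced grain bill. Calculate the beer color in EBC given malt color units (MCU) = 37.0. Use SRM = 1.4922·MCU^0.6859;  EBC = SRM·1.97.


SRM = 1.4922·37.0^0.6859 = 17.7606
EBC = 17.7606·1.97

34.9883 EBC


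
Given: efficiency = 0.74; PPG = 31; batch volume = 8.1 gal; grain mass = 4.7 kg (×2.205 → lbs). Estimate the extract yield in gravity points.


points = lbs × PPG × eff / vol
lbs = 4.7 × 2.205 = 10.3635
points = 10.3635 × 31 × 0.74 / 8.1

29.3505 points


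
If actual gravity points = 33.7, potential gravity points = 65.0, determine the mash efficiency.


efficiency = actual / potential × 100
efficiency = 33.7 / 65.0 × 100

51.8462 %


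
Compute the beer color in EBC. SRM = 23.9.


EBC = SRM · 1.97
EBC = 23.9 · 1.97

47.0830 EBC


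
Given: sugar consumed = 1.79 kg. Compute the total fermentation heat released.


Q = m_sugar · 590 kJ/kg
Q = 1.79 · 590

1056.1000 kJ


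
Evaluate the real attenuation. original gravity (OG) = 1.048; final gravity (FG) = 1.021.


AA = (OG−FG)/(OG−1)·100;  RA = AA·0.8192
AA = (1.048 − 1.021)/(1.048 − 1)·100 = 56.2500
RA = 56.2500·0.8192

46.0800 %


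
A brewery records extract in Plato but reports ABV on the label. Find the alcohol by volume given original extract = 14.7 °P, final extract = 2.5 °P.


SG = 259/(259 − P);  ABV = (OG − FG)·131.25
OG = 259/(259 − 14.7) = 1.0602
FG = 259/(259 − 2.5) = 1.0097
ABV = (1.0602 − 1.0097)·131.25

6.6183 % ABV


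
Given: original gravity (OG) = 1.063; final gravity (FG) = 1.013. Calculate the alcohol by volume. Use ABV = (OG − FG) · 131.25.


ABV = (1.063 − 1.013) · 131.25

6.5625 % ABV


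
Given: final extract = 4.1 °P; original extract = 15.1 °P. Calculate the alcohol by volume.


SG = 259/(259 − P);  ABV = (OG − FG)·131.25
OG = 259/(259 − 15.1) = 1.0619
FG = 259/(259 − 4.1) = 1.0161
ABV = (1.0619 − 1.0161)·131.25

6.0146 % ABV


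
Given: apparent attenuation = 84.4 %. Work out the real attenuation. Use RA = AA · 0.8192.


RA = 84.4 · 0.8192

69.1405 %


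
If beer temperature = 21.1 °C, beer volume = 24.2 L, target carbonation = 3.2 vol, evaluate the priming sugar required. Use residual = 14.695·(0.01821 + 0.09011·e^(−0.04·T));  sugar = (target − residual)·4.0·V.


residual = 14.695·(0.01821 + 0.09011·e^(−0.04·21.1)) = 0.8370
sugar = (3.2 − 0.8370)·4.0·24.2

228.7413 g


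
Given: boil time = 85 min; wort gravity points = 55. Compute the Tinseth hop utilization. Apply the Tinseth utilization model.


U = 1.65·0.000125^(GP/1000) · (1 − e^(−0.04·t))/4.15
bigness = 1.65·0.000125^(55/1000) = 1.0065
boil_factor = (1 − e^(−0.04·85))/4.15 = 0.2329
U = 1.0065 · 0.2329

0.2344


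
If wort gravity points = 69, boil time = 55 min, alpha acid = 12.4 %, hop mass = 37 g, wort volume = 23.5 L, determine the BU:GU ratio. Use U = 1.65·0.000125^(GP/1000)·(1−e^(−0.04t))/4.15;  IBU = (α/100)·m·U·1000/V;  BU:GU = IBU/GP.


U = 1.65·0.000125^(69/1000)·(1−e^(−0.04·55))/4.15 = 0.1902
IBU = (12.4/100)·37·0.1902·1000/23.5 = 37.1258
BU:GU = 37.1258/69

0.5381


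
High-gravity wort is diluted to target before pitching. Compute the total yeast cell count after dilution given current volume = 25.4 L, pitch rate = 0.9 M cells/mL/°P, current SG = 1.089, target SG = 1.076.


V_w = V·((SG_c−1)/(SG_t−1)−1);  °P = 259 − 259/SG_t;  cells = rate·(V+V_w)·°P
V_w = 25.4·((1.089−1)/(1.076−1)−1) = 4.3447
V_final = 25.4 + 4.3447 = 29.7447
°P = 259 − 259/1.076 = 18.2937
cells = 0.9·29.7447·18.2937

489.7266 billion cells


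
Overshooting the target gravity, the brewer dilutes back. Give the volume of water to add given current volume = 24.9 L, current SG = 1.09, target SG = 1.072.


V_water = V·((SG_curr − 1)/(SG_target − 1) − 1)
V_water = 24.9·((1.09 − 1)/(1.072 − 1) − 1)

6.2250 L


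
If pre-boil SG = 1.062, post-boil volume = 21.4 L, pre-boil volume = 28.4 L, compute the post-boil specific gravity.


SG_post = 1 + (SG_pre − 1)·V_pre/V_post
pts_pre = (1.062 − 1)·1000 = 62.0000
pts_post = 62.0000·28.4/21.4 = 82.2804
SG_post = 1 + 82.2804/1000

1.0823


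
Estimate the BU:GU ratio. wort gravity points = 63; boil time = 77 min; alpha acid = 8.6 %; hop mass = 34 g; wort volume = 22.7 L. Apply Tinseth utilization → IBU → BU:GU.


U = 1.65·0.000125^(GP/1000)·(1−e^(−0.04t))/4.15;  IBU = (α/100)·m·U·1000/V;  BU:GU = IBU/GP
U = 1.65·0.000125^(63/1000)·(1−e^(−0.04·77))/4.15 = 0.2153
IBU = (8.6/100)·34·0.2153·1000/22.7 = 27.7370
BU:GU = 27.7370/63

0.4403
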